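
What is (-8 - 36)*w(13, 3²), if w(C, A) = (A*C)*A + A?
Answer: -46728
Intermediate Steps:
w(C, A) = A + C*A² (w(C, A) = C*A² + A = A + C*A²)
(-8 - 36)*w(13, 3²) = (-8 - 36)*(3²*(1 + 3²*13)) = -396*(1 + 9*13) = -396*(1 + 117) = -396*118 = -44*1062 = -46728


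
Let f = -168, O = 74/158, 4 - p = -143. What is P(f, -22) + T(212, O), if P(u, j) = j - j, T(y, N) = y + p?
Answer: 359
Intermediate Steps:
p = 147 (p = 4 - 1*(-143) = 4 + 143 = 147)
O = 37/79 (O = 74*(1/158) = 37/79 ≈ 0.46835)
T(y, N) = 147 + y (T(y, N) = y + 147 = 147 + y)
P(u, j) = 0
P(f, -22) + T(212, O) = 0 + (147 + 212) = 0 + 359 = 359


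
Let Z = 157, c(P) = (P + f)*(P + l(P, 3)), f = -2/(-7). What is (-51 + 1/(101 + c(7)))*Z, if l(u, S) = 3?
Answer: -9743420/1217 ≈ -8006.1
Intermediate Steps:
f = 2/7 (f = -2*(-1/7) = 2/7 ≈ 0.28571)
c(P) = (3 + P)*(2/7 + P) (c(P) = (P + 2/7)*(P + 3) = (2/7 + P)*(3 + P) = (3 + P)*(2/7 + P))
(-51 + 1/(101 + c(7)))*Z = (-51 + 1/(101 + (6/7 + 7**2 + (23/7)*7)))*157 = (-51 + 1/(101 + (6/7 + 49 + 23)))*157 = (-51 + 1/(101 + 510/7))*157 = (-51 + 1/(1217/7))*157 = (-51 + 7/1217)*157 = -62060/1217*157 = -9743420/1217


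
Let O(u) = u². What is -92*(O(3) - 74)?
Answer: 5980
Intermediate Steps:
-92*(O(3) - 74) = -92*(3² - 74) = -92*(9 - 74) = -92*(-65) = 5980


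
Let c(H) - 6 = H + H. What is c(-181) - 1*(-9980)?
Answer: 9624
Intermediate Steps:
c(H) = 6 + 2*H (c(H) = 6 + (H + H) = 6 + 2*H)
c(-181) - 1*(-9980) = (6 + 2*(-181)) - 1*(-9980) = (6 - 362) + 9980 = -356 + 9980 = 9624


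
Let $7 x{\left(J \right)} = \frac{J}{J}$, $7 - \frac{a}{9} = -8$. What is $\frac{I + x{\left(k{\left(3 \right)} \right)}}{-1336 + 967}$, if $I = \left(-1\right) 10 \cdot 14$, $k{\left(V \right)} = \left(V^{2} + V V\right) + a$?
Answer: $\frac{979}{2583} \approx 0.37902$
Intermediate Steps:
$a = 135$ ($a = 63 - -72 = 63 + 72 = 135$)
$k{\left(V \right)} = 135 + 2 V^{2}$ ($k{\left(V \right)} = \left(V^{2} + V V\right) + 135 = \left(V^{2} + V^{2}\right) + 135 = 2 V^{2} + 135 = 135 + 2 V^{2}$)
$I = -140$ ($I = \left(-10\right) 14 = -140$)
$x{\left(J \right)} = \frac{1}{7}$ ($x{\left(J \right)} = \frac{J \frac{1}{J}}{7} = \frac{1}{7} \cdot 1 = \frac{1}{7}$)
$\frac{I + x{\left(k{\left(3 \right)} \right)}}{-1336 + 967} = \frac{-140 + \frac{1}{7}}{-1336 + 967} = - \frac{979}{7 \left(-369\right)} = \left(- \frac{979}{7}\right) \left(- \frac{1}{369}\right) = \frac{979}{2583}$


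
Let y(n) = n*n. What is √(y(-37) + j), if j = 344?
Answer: √1713 ≈ 41.388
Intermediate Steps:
y(n) = n²
√(y(-37) + j) = √((-37)² + 344) = √(1369 + 344) = √1713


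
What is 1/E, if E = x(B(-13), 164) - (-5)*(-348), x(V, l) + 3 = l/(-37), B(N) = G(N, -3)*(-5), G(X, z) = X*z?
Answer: -37/64655 ≈ -0.00057227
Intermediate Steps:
B(N) = 15*N (B(N) = (N*(-3))*(-5) = -3*N*(-5) = 15*N)
x(V, l) = -3 - l/37 (x(V, l) = -3 + l/(-37) = -3 + l*(-1/37) = -3 - l/37)
E = -64655/37 (E = (-3 - 1/37*164) - (-5)*(-348) = (-3 - 164/37) - 1*1740 = -275/37 - 1740 = -64655/37 ≈ -1747.4)
1/E = 1/(-64655/37) = -37/64655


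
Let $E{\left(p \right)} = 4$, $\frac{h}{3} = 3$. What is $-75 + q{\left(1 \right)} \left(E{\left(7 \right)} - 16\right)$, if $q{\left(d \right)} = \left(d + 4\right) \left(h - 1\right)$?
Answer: $-555$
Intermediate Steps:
$h = 9$ ($h = 3 \cdot 3 = 9$)
$q{\left(d \right)} = 32 + 8 d$ ($q{\left(d \right)} = \left(d + 4\right) \left(9 - 1\right) = \left(4 + d\right) 8 = 32 + 8 d$)
$-75 + q{\left(1 \right)} \left(E{\left(7 \right)} - 16\right) = -75 + \left(32 + 8 \cdot 1\right) \left(4 - 16\right) = -75 + \left(32 + 8\right) \left(-12\right) = -75 + 40 \left(-12\right) = -75 - 480 = -555$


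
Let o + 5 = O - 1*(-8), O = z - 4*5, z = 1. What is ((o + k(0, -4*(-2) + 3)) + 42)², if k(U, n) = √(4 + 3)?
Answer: (26 + √7)² ≈ 820.58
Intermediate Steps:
O = -19 (O = 1 - 4*5 = 1 - 20 = -19)
k(U, n) = √7
o = -16 (o = -5 + (-19 - 1*(-8)) = -5 + (-19 + 8) = -5 - 11 = -16)
((o + k(0, -4*(-2) + 3)) + 42)² = ((-16 + √7) + 42)² = (26 + √7)²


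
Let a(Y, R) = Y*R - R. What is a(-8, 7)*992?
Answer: -62496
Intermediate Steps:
a(Y, R) = -R + R*Y (a(Y, R) = R*Y - R = -R + R*Y)
a(-8, 7)*992 = (7*(-1 - 8))*992 = (7*(-9))*992 = -63*992 = -62496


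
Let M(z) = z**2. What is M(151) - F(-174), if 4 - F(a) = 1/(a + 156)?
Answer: 410345/18 ≈ 22797.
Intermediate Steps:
F(a) = 4 - 1/(156 + a) (F(a) = 4 - 1/(a + 156) = 4 - 1/(156 + a))
M(151) - F(-174) = 151**2 - (623 + 4*(-174))/(156 - 174) = 22801 - (623 - 696)/(-18) = 22801 - (-1)*(-73)/18 = 22801 - 1*73/18 = 22801 - 73/18 = 410345/18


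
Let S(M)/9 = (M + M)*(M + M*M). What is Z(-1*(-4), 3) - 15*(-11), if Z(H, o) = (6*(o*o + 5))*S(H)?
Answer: 121125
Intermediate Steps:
S(M) = 18*M*(M + M²) (S(M) = 9*((M + M)*(M + M*M)) = 9*((2*M)*(M + M²)) = 9*(2*M*(M + M²)) = 18*M*(M + M²))
Z(H, o) = 18*H²*(1 + H)*(30 + 6*o²) (Z(H, o) = (6*(o*o + 5))*(18*H²*(1 + H)) = (6*(o² + 5))*(18*H²*(1 + H)) = (6*(5 + o²))*(18*H²*(1 + H)) = (30 + 6*o²)*(18*H²*(1 + H)) = 18*H²*(1 + H)*(30 + 6*o²))
Z(-1*(-4), 3) - 15*(-11) = 108*(-1*(-4))²*(1 - 1*(-4))*(5 + 3²) - 15*(-11) = 108*4²*(1 + 4)*(5 + 9) + 165 = 108*16*5*14 + 165 = 120960 + 165 = 121125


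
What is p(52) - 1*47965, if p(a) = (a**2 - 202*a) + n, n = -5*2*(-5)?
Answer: -55715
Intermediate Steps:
n = 50 (n = -10*(-5) = 50)
p(a) = 50 + a**2 - 202*a (p(a) = (a**2 - 202*a) + 50 = 50 + a**2 - 202*a)
p(52) - 1*47965 = (50 + 52**2 - 202*52) - 1*47965 = (50 + 2704 - 10504) - 47965 = -7750 - 47965 = -55715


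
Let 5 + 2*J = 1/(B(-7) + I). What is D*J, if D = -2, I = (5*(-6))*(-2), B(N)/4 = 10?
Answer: 499/100 ≈ 4.9900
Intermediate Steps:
B(N) = 40 (B(N) = 4*10 = 40)
I = 60 (I = -30*(-2) = 60)
J = -499/200 (J = -5/2 + 1/(2*(40 + 60)) = -5/2 + (½)/100 = -5/2 + (½)*(1/100) = -5/2 + 1/200 = -499/200 ≈ -2.4950)
D*J = -2*(-499/200) = 499/100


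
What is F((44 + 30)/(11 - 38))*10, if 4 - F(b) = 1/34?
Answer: 675/17 ≈ 39.706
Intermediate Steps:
F(b) = 135/34 (F(b) = 4 - 1/34 = 135/34)
F((44 + 30)/(11 - 38))*10 = (135/34)*10 = 675/17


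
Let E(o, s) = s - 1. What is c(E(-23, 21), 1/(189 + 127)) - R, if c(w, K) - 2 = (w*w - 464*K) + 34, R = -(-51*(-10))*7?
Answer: 316358/79 ≈ 4004.5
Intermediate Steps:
E(o, s) = -1 + s
R = -3570 (R = -510*7 = -1*3570 = -3570)
c(w, K) = 36 + w² - 464*K (c(w, K) = 2 + ((w*w - 464*K) + 34) = 2 + ((w² - 464*K) + 34) = 2 + (34 + w² - 464*K) = 36 + w² - 464*K)
c(E(-23, 21), 1/(189 + 127)) - R = (36 + (-1 + 21)² - 464/(189 + 127)) - 1*(-3570) = (36 + 20² - 464/316) + 3570 = (36 + 400 - 464*1/316) + 3570 = (36 + 400 - 116/79) + 3570 = 34328/79 + 3570 = 316358/79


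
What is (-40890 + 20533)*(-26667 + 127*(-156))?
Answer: 946173003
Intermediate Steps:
(-40890 + 20533)*(-26667 + 127*(-156)) = -20357*(-26667 - 19812) = -20357*(-46479) = 946173003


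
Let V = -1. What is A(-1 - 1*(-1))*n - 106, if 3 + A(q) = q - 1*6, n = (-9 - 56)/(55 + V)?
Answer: -571/6 ≈ -95.167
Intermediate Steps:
n = -65/54 (n = (-9 - 56)/(55 - 1) = -65/54 ≈ -1.2037)
A(q) = -9 + q (A(q) = -3 + (q - 1*6) = -3 + (q - 6) = -3 + (-6 + q) = -9 + q)
A(-1 - 1*(-1))*n - 106 = (-9 + (-1 - 1*(-1)))*(-65/54) - 106 = (-9 + (-1 + 1))*(-65/54) - 106 = (-9 + 0)*(-65/54) - 106 = -9*(-65/54) - 106 = 65/6 - 106 = -571/6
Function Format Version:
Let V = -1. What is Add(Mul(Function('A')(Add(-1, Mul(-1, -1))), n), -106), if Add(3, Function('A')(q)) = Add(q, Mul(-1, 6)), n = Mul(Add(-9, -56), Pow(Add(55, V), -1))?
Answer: Rational(-571, 6) ≈ -95.167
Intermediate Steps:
n = Rational(-65, 54) (n = Mul(Add(-9, -56), Pow(Add(55, -1), -1)) = Mul(-65, Pow(54, -1)) = Mul(-65, Rational(1, 54)) = Rational(-65, 54) ≈ -1.2037)
Function('A')(q) = Add(-9, q) (Function('A')(q) = Add(-3, Add(q, Mul(-1, 6))) = Add(-3, Add(q, -6)) = Add(-3, Add(-6, q)) = Add(-9, q))
Add(Mul(Function('A')(Add(-1, Mul(-1, -1))), n), -106) = Add(Mul(Add(-9, Add(-1, Mul(-1, -1))), Rational(-65, 54)), -106) = Add(Mul(Add(-9, Add(-1, 1)), Rational(-65, 54)), -106) = Add(Mul(Add(-9, 0), Rational(-65, 54)), -106) = Add(Mul(-9, Rational(-65, 54)), -106) = Add(Rational(65, 6), -106) = Rational(-571, 6)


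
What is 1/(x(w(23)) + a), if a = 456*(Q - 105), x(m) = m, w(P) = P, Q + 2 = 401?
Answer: 1/134087 ≈ 7.4578e-6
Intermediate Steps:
Q = 399 (Q = -2 + 401 = 399)
a = 134064 (a = 456*(399 - 105) = 456*294 = 134064)
1/(x(w(23)) + a) = 1/(23 + 134064) = 1/134087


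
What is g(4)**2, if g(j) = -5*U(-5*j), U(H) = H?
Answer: 10000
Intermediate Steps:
g(j) = 25*j (g(j) = -(-25)*j = 25*j)
g(4)**2 = (25*4)**2 = 100**2 = 10000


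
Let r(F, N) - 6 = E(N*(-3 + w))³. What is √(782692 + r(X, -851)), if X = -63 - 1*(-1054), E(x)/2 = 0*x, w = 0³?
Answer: √782698 ≈ 884.70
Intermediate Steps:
w = 0
E(x) = 0 (E(x) = 2*(0*x) = 2*0 = 0)
X = 991 (X = -63 + 1054 = 991)
r(F, N) = 6 (r(F, N) = 6 + 0³ = 6 + 0 = 6)
√(782692 + r(X, -851)) = √(782692 + 6) = √782698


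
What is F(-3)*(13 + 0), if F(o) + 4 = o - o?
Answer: -52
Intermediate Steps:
F(o) = -4 (F(o) = -4 + (o - o) = -4 + 0 = -4)
F(-3)*(13 + 0) = -4*(13 + 0) = -4*13 = -52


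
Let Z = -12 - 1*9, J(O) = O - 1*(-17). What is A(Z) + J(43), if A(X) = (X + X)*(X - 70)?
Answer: 3882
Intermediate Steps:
J(O) = 17 + O (J(O) = O + 17 = 17 + O)
Z = -21 (Z = -12 - 9 = -21)
A(X) = 2*X*(-70 + X) (A(X) = (2*X)*(-70 + X) = 2*X*(-70 + X))
A(Z) + J(43) = 2*(-21)*(-70 - 21) + (17 + 43) = 2*(-21)*(-91) + 60 = 3822 + 60 = 3882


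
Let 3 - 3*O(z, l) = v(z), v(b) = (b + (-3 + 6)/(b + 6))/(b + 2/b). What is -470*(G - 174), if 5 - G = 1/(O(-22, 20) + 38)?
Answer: 35827697210/450991 ≈ 79442.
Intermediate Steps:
v(b) = (b + 3/(6 + b))/(b + 2/b)
O(z, l) = 1 - z*(3 + z**2 + 6*z)/(3*(12 + z**3 + 2*z + 6*z**2))
G = 2243291/450991 (G = 5 - 1/((12 - 22 + 4*(-22)**2 + (2/3)*(-22)**3)/(12 + (-22)**3 + 2*(-22) + 6*(-22)**2) + 38) = 5 - 1/((12 - 22 + 4*484 + (2/3)*(-10648))/(12 - 10648 - 44 + 6*484) + 38) = 5 - 1/((12 - 22 + 1936 - 21296/3)/(12 - 10648 - 44 + 2904) + 38) = 5 - 1/(-15518/3/(-7776) + 38) = 5 - 1/(-1/7776*(-15518/3) + 38) = 5 - 1/(7759/11664 + 38) = 5 - 1/450991/11664 = 5 - 1*11664/450991 = 5 - 11664/450991 = 2243291/450991 ≈ 4.9741)
-470*(G - 174) = -470*(2243291/450991 - 174) = -470*(-76229143/450991) = 35827697210/450991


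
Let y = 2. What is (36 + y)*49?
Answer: 1862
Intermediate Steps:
(36 + y)*49 = (36 + 2)*49 = 38*49 = 1862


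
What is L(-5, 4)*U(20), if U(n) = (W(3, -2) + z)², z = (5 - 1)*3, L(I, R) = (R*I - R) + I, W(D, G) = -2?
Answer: -2900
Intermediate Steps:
L(I, R) = I - R + I*R (L(I, R) = (I*R - R) + I = (-R + I*R) + I = I - R + I*R)
z = 12 (z = 4*3 = 12)
U(n) = 100 (U(n) = (-2 + 12)² = 10² = 100)
L(-5, 4)*U(20) = (-5 - 1*4 - 5*4)*100 = (-5 - 4 - 20)*100 = -29*100 = -2900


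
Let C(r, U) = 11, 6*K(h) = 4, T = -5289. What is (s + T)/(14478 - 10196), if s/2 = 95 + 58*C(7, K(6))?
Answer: -3823/4282 ≈ -0.89281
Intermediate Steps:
K(h) = ⅔ (K(h) = (⅙)*4 = ⅔)
s = 1466 (s = 2*(95 + 58*11) = 2*(95 + 638) = 2*733 = 1466)
(s + T)/(14478 - 10196) = (1466 - 5289)/(14478 - 10196) = -3823/4282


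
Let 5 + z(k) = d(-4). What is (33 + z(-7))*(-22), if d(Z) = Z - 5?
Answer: -418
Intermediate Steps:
d(Z) = -5 + Z
z(k) = -14 (z(k) = -5 + (-5 - 4) = -5 - 9 = -14)
(33 + z(-7))*(-22) = (33 - 14)*(-22) = 19*(-22) = -418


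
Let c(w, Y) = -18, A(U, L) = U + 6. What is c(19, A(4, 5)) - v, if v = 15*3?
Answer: -63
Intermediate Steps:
v = 45
A(U, L) = 6 + U
c(19, A(4, 5)) - v = -18 - 1*45 = -18 - 45 = -63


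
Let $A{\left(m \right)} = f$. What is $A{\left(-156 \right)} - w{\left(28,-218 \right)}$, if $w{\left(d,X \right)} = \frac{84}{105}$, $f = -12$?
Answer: $- \frac{64}{5} \approx -12.8$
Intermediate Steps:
$w{\left(d,X \right)} = \frac{4}{5}$ ($w{\left(d,X \right)} = 84 \cdot \frac{1}{105} = \frac{4}{5}$)
$A{\left(m \right)} = -12$
$A{\left(-156 \right)} - w{\left(28,-218 \right)} = -12 - \frac{4}{5} = - \frac{64}{5}$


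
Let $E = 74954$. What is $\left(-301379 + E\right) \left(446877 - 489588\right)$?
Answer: $9670838175$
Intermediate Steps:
$\left(-301379 + E\right) \left(446877 - 489588\right) = \left(-301379 + 74954\right) \left(446877 - 489588\right) = \left(-226425\right) \left(-42711\right) = 9670838175$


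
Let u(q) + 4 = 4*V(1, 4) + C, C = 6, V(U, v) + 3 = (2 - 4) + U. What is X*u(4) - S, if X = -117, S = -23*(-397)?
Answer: -7493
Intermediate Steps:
S = 9131
V(U, v) = -5 + U (V(U, v) = -3 + ((2 - 4) + U) = -3 + (-2 + U) = -5 + U)
u(q) = -14 (u(q) = -4 + (4*(-5 + 1) + 6) = -4 + (4*(-4) + 6) = -4 + (-16 + 6) = -4 - 10 = -14)
X*u(4) - S = -117*(-14) - 1*9131 = 1638 - 9131 = -7493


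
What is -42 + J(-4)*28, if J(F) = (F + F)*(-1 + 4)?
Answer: -714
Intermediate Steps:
J(F) = 6*F (J(F) = (2*F)*3 = 6*F)
-42 + J(-4)*28 = -42 + (6*(-4))*28 = -42 - 24*28 = -42 - 672 = -714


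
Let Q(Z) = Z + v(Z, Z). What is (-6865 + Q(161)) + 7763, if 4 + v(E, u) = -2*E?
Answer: 733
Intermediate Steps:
v(E, u) = -4 - 2*E
Q(Z) = -4 - Z (Q(Z) = Z + (-4 - 2*Z) = -4 - Z)
(-6865 + Q(161)) + 7763 = (-6865 + (-4 - 1*161)) + 7763 = (-6865 + (-4 - 161)) + 7763 = (-6865 - 165) + 7763 = -7030 + 7763 = 733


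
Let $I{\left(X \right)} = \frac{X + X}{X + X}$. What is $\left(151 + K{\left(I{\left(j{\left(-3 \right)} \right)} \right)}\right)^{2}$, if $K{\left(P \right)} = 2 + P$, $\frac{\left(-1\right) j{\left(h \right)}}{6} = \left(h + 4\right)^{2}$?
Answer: $23716$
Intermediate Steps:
$j{\left(h \right)} = - 6 \left(4 + h\right)^{2}$ ($j{\left(h \right)} = - 6 \left(h + 4\right)^{2} = - 6 \left(4 + h\right)^{2}$)
$I{\left(X \right)} = 1$ ($I{\left(X \right)} = \frac{2 X}{2 X} = 2 X \frac{1}{2 X} = 1$)
$\left(151 + K{\left(I{\left(j{\left(-3 \right)} \right)} \right)}\right)^{2} = \left(151 + \left(2 + 1\right)\right)^{2} = \left(151 + 3\right)^{2} = 154^{2} = 23716$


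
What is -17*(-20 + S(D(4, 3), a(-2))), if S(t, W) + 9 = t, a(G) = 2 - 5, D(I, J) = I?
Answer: 425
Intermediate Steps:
a(G) = -3
S(t, W) = -9 + t
-17*(-20 + S(D(4, 3), a(-2))) = -17*(-20 + (-9 + 4)) = -17*(-20 - 5) = -17*(-25) = 425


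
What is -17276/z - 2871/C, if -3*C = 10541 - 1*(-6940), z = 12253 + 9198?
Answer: -39081431/124994977 ≈ -0.31266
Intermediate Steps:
z = 21451
C = -5827 (C = -(10541 - 1*(-6940))/3 = -(10541 + 6940)/3 = -⅓*17481 = -5827)
-17276/z - 2871/C = -17276/21451 - 2871/(-5827) = -17276*1/21451 - 2871*(-1/5827) = -17276/21451 + 2871/5827 = -39081431/124994977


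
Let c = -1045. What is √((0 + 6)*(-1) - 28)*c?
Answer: -1045*I*√34 ≈ -6093.3*I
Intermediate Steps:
√((0 + 6)*(-1) - 28)*c = √((0 + 6)*(-1) - 28)*(-1045) = √(6*(-1) - 28)*(-1045) = √(-6 - 28)*(-1045) = √(-34)*(-1045) = (I*√34)*(-1045) = -1045*I*√34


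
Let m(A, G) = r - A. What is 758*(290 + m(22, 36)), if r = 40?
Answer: 233464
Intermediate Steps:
m(A, G) = 40 - A
758*(290 + m(22, 36)) = 758*(290 + (40 - 1*22)) = 758*(290 + (40 - 22)) = 758*(290 + 18) = 758*308 = 233464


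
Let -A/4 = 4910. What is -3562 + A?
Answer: -23202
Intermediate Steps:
A = -19640 (A = -4*4910 = -19640)
-3562 + A = -3562 - 19640 = -23202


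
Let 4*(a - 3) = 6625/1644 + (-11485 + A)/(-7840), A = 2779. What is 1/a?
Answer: 6444480/27615023 ≈ 0.23337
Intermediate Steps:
a = 27615023/6444480 (a = 3 + (6625/1644 + (-11485 + 2779)/(-7840))/4 = 3 + (6625*(1/1644) - 8706*(-1/7840))/4 = 3 + (6625/1644 + 4353/3920)/4 = 3 + (1/4)*(8281583/1611120) = 3 + 8281583/6444480 = 27615023/6444480 ≈ 4.2851)
1/a = 1/(27615023/6444480) = 6444480/27615023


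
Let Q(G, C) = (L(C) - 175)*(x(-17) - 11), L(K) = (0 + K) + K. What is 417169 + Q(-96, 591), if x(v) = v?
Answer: 388973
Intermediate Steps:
L(K) = 2*K (L(K) = K + K = 2*K)
Q(G, C) = 4900 - 56*C (Q(G, C) = (2*C - 175)*(-17 - 11) = (-175 + 2*C)*(-28) = 4900 - 56*C)
417169 + Q(-96, 591) = 417169 + (4900 - 56*591) = 417169 + (4900 - 33096) = 417169 - 28196 = 388973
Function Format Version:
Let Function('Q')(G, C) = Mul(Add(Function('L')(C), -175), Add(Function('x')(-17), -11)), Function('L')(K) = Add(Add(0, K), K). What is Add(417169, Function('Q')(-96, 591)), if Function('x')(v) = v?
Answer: 388973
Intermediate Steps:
Function('L')(K) = Mul(2, K) (Function('L')(K) = Add(K, K) = Mul(2, K))
Function('Q')(G, C) = Add(4900, Mul(-56, C)) (Function('Q')(G, C) = Mul(Add(Mul(2, C), -175), Add(-17, -11)) = Mul(Add(-175, Mul(2, C)), -28) = Add(4900, Mul(-56, C)))
Add(417169, Function('Q')(-96, 591)) = Add(417169, Add(4900, Mul(-56, 591))) = Add(417169, Add(4900, -33096)) = Add(417169, -28196) = 388973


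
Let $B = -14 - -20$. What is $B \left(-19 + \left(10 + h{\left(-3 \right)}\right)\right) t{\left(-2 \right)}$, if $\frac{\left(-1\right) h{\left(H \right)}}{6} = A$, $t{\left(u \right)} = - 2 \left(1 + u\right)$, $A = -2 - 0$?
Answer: $36$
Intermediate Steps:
$B = 6$ ($B = -14 + 20 = 6$)
$A = -2$ ($A = -2 + 0 = -2$)
$t{\left(u \right)} = -2 - 2 u$
$h{\left(H \right)} = 12$ ($h{\left(H \right)} = \left(-6\right) \left(-2\right) = 12$)
$B \left(-19 + \left(10 + h{\left(-3 \right)}\right)\right) t{\left(-2 \right)} = 6 \left(-19 + \left(10 + 12\right)\right) \left(-2 - -4\right) = 6 \left(-19 + 22\right) \left(-2 + 4\right) = 6 \cdot 3 \cdot 2 = 18 \cdot 2 = 36$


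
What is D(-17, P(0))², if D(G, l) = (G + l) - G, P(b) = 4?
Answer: 16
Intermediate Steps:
D(G, l) = l
D(-17, P(0))² = 4² = 16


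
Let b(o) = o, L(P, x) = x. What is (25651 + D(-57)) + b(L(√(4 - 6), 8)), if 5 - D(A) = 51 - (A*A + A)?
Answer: 28805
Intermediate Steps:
D(A) = -46 + A + A² (D(A) = 5 - (51 - (A*A + A)) = 5 - (51 - (A² + A)) = 5 - (51 - (A + A²)) = 5 - (51 + (-A - A²)) = 5 - (51 - A - A²) = 5 + (-51 + A + A²) = -46 + A + A²)
(25651 + D(-57)) + b(L(√(4 - 6), 8)) = (25651 + (-46 - 57 + (-57)²)) + 8 = (25651 + (-46 - 57 + 3249)) + 8 = (25651 + 3146) + 8 = 28797 + 8 = 28805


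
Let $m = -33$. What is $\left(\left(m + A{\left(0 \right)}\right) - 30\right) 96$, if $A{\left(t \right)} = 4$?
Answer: $-5664$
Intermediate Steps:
$\left(\left(m + A{\left(0 \right)}\right) - 30\right) 96 = \left(\left(-33 + 4\right) - 30\right) 96 = \left(-29 - 30\right) 96 = \left(-59\right) 96 = -5664$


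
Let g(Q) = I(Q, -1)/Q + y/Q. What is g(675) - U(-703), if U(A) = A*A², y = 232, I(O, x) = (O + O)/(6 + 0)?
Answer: 234514526182/675 ≈ 3.4743e+8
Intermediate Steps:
I(O, x) = O/3 (I(O, x) = (2*O)/6 = (2*O)*(⅙) = O/3)
U(A) = A³
g(Q) = ⅓ + 232/Q (g(Q) = (Q/3)/Q + 232/Q = ⅓ + 232/Q)
g(675) - U(-703) = (⅓)*(696 + 675)/675 - 1*(-703)³ = (⅓)*(1/675)*1371 - 1*(-347428927) = 457/675 + 347428927 = 234514526182/675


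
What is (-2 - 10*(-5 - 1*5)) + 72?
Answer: 170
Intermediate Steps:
(-2 - 10*(-5 - 1*5)) + 72 = (-2 - 10*(-5 - 5)) + 72 = (-2 - 10*(-10)) + 72 = (-2 + 100) + 72 = 98 + 72 = 170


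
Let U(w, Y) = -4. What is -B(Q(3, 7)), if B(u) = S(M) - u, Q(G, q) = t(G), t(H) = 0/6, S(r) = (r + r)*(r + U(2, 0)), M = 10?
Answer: -120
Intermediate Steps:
S(r) = 2*r*(-4 + r) (S(r) = (r + r)*(r - 4) = (2*r)*(-4 + r) = 2*r*(-4 + r))
t(H) = 0 (t(H) = 0*(⅙) = 0)
Q(G, q) = 0
B(u) = 120 - u (B(u) = 2*10*(-4 + 10) - u = 2*10*6 - u = 120 - u)
-B(Q(3, 7)) = -(120 - 1*0) = -(120 + 0) = -1*120 = -120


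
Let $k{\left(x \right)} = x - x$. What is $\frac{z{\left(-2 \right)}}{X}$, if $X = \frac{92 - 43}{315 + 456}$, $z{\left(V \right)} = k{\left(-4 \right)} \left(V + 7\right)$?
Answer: $0$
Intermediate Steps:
$k{\left(x \right)} = 0$
$z{\left(V \right)} = 0$ ($z{\left(V \right)} = 0 \left(V + 7\right) = 0 \left(7 + V\right) = 0$)
$X = \frac{49}{771} \approx 0.063554$
$\frac{z{\left(-2 \right)}}{X} = \frac{0}{\frac{49}{771}} = 0 \cdot \frac{771}{49} = 0$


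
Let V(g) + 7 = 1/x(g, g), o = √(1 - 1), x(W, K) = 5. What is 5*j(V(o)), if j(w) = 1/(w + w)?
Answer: -25/68 ≈ -0.36765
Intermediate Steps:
o = 0 (o = √0 = 0)
V(g) = -34/5 (V(g) = -7 + 1/5 = -7 + ⅕ = -34/5)
j(w) = 1/(2*w)
5*j(V(o)) = 5*(1/(2*(-34/5))) = 5*((½)*(-5/34)) = 5*(-5/68) = -25/68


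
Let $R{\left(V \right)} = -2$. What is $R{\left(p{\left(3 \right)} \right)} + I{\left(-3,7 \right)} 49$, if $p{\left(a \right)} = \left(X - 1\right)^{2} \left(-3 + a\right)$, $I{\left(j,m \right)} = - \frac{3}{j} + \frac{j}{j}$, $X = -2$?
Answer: $96$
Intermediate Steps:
$I{\left(j,m \right)} = 1 - \frac{3}{j}$ ($I{\left(j,m \right)} = - \frac{3}{j} + 1 = 1 - \frac{3}{j}$)
$p{\left(a \right)} = -27 + 9 a$ ($p{\left(a \right)} = \left(-2 - 1\right)^{2} \left(-3 + a\right) = \left(-3\right)^{2} \left(-3 + a\right) = 9 \left(-3 + a\right) = -27 + 9 a$)
$R{\left(p{\left(3 \right)} \right)} + I{\left(-3,7 \right)} 49 = -2 + \frac{-3 - 3}{-3} \cdot 49 = -2 + \left(- \frac{1}{3}\right) \left(-6\right) 49 = -2 + 2 \cdot 49 = -2 + 98 = 96$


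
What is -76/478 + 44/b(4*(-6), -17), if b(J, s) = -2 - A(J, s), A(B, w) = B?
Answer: 440/239 ≈ 1.8410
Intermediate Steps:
b(J, s) = -2 - J
-76/478 + 44/b(4*(-6), -17) = -76/478 + 44/(-2 - 4*(-6)) = -76*1/478 + 44/(-2 - 1*(-24)) = -38/239 + 44/(-2 + 24) = -38/239 + 44/22 = -38/239 + 44*(1/22) = -38/239 + 2 = 440/239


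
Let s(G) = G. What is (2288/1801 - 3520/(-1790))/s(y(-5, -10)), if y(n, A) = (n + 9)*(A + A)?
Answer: -65219/1611895 ≈ -0.040461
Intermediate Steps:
y(n, A) = 2*A*(9 + n) (y(n, A) = (9 + n)*(2*A) = 2*A*(9 + n))
(2288/1801 - 3520/(-1790))/s(y(-5, -10)) = (2288/1801 - 3520/(-1790))/((2*(-10)*(9 - 5))) = (2288*(1/1801) - 3520*(-1/1790))/((2*(-10)*4)) = (2288/1801 + 352/179)/(-80) = (1043504/322379)*(-1/80) = -65219/1611895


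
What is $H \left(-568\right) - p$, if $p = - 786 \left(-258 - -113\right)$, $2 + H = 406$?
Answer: $-343442$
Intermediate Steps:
$H = 404$ ($H = -2 + 406 = 404$)
$p = 113970$ ($p = - 786 \left(-258 + 113\right) = \left(-786\right) \left(-145\right) = 113970$)
$H \left(-568\right) - p = 404 \left(-568\right) - 113970 = -229472 - 113970 = -343442$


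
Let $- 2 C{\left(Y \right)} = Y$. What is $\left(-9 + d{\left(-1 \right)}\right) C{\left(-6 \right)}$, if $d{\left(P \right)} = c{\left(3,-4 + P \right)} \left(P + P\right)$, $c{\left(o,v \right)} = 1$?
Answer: $-33$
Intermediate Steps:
$C{\left(Y \right)} = - \frac{Y}{2}$
$d{\left(P \right)} = 2 P$ ($d{\left(P \right)} = 1 \left(P + P\right) = 1 \cdot 2 P = 2 P$)
$\left(-9 + d{\left(-1 \right)}\right) C{\left(-6 \right)} = \left(-9 + 2 \left(-1\right)\right) \left(\left(- \frac{1}{2}\right) \left(-6\right)\right) = \left(-9 - 2\right) 3 = \left(-11\right) 3 = -33$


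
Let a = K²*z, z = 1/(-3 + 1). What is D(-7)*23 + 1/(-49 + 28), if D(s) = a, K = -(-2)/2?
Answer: -485/42 ≈ -11.548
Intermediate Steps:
K = 1 (K = -(-2)/2 = -1*(-1) = 1)
z = -½ (z = 1/(-2) = -½ ≈ -0.50000)
a = -½ (a = 1²*(-½) = 1*(-½) = -½ ≈ -0.50000)
D(s) = -½
D(-7)*23 + 1/(-49 + 28) = -½*23 + 1/(-49 + 28) = -23/2 + 1/(-21) = -23/2 - 1/21 = -485/42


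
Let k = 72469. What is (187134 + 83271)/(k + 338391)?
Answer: 54081/82172 ≈ 0.65814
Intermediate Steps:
(187134 + 83271)/(k + 338391) = (187134 + 83271)/(72469 + 338391) = 270405/410860 = 270405*(1/410860) = 54081/82172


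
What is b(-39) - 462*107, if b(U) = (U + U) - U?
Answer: -49473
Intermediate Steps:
b(U) = U (b(U) = 2*U - U = U)
b(-39) - 462*107 = -39 - 462*107 = -39 - 49434 = -49473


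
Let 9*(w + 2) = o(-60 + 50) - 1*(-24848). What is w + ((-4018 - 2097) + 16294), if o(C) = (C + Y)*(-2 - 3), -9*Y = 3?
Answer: 349478/27 ≈ 12944.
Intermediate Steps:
Y = -⅓ (Y = -⅑*3 = -⅓ ≈ -0.33333)
o(C) = 5/3 - 5*C (o(C) = (C - ⅓)*(-2 - 3) = (-⅓ + C)*(-5) = 5/3 - 5*C)
w = 74645/27 (w = -2 + ((5/3 - 5*(-60 + 50)) - 1*(-24848))/9 = -2 + ((5/3 - 5*(-10)) + 24848)/9 = -2 + ((5/3 + 50) + 24848)/9 = -2 + (155/3 + 24848)/9 = -2 + (⅑)*(74699/3) = -2 + 74699/27 = 74645/27 ≈ 2764.6)
w + ((-4018 - 2097) + 16294) = 74645/27 + ((-4018 - 2097) + 16294) = 74645/27 + (-6115 + 16294) = 74645/27 + 10179 = 349478/27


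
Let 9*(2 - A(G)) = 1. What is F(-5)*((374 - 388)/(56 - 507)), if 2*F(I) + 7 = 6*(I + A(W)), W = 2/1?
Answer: -49/123 ≈ -0.39837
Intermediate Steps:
W = 2 (W = 2*1 = 2)
A(G) = 17/9 (A(G) = 2 - 1/9*1 = 2 - 1/9 = 17/9)
F(I) = 13/6 + 3*I (F(I) = -7/2 + (6*(I + 17/9))/2 = -7/2 + (6*(17/9 + I))/2 = -7/2 + (34/3 + 6*I)/2 = -7/2 + (17/3 + 3*I) = 13/6 + 3*I)
F(-5)*((374 - 388)/(56 - 507)) = (13/6 + 3*(-5))*((374 - 388)/(56 - 507)) = (13/6 - 15)*(-14/(-451)) = -(-539)*(-1)/(3*451) = -77/6*14/451 = -49/123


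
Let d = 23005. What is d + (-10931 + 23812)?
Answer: 35886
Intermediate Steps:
d + (-10931 + 23812) = 23005 + (-10931 + 23812) = 23005 + 12881 = 35886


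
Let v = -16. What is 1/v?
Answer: -1/16 ≈ -0.062500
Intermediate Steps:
1/v = 1/(-16) = -1/16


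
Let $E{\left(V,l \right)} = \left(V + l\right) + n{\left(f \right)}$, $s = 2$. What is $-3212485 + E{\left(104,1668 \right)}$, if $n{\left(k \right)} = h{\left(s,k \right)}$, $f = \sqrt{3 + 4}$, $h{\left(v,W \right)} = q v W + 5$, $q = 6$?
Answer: $-3210708 + 12 \sqrt{7} \approx -3.2107 \cdot 10^{6}$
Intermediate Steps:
$h{\left(v,W \right)} = 5 + 6 W v$ ($h{\left(v,W \right)} = 6 v W + 5 = 6 W v + 5 = 5 + 6 W v$)
$f = \sqrt{7} \approx 2.6458$
$n{\left(k \right)} = 5 + 12 k$ ($n{\left(k \right)} = 5 + 6 k 2 = 5 + 12 k$)
$E{\left(V,l \right)} = 5 + V + l + 12 \sqrt{7}$ ($E{\left(V,l \right)} = \left(V + l\right) + \left(5 + 12 \sqrt{7}\right) = 5 + V + l + 12 \sqrt{7}$)
$-3212485 + E{\left(104,1668 \right)} = -3212485 + \left(5 + 104 + 1668 + 12 \sqrt{7}\right) = -3212485 + \left(1777 + 12 \sqrt{7}\right) = -3210708 + 12 \sqrt{7}$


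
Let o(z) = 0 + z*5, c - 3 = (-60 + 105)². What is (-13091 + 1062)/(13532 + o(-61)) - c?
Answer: -26836385/13227 ≈ -2028.9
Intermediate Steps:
c = 2028 (c = 3 + (-60 + 105)² = 3 + 45² = 3 + 2025 = 2028)
o(z) = 5*z (o(z) = 0 + 5*z = 5*z)
(-13091 + 1062)/(13532 + o(-61)) - c = (-13091 + 1062)/(13532 + 5*(-61)) - 1*2028 = -12029/(13532 - 305) - 2028 = -12029/13227 - 2028 = -26836385/13227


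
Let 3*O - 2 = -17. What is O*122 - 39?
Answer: -649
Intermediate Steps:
O = -5 (O = ⅔ + (⅓)*(-17) = ⅔ - 17/3 = -5)
O*122 - 39 = -5*122 - 39 = -610 - 39 = -649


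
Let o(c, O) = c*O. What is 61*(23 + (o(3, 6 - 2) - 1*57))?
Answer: -1342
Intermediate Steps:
o(c, O) = O*c
61*(23 + (o(3, 6 - 2) - 1*57)) = 61*(23 + ((6 - 2)*3 - 1*57)) = 61*(23 + (4*3 - 57)) = 61*(23 + (12 - 57)) = 61*(23 - 45) = 61*(-22) = -1342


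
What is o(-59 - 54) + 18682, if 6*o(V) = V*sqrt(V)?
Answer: 18682 - 113*I*sqrt(113)/6 ≈ 18682.0 - 200.2*I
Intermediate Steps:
o(V) = V**(3/2)/6 (o(V) = (V*sqrt(V))/6 = V**(3/2)/6)
o(-59 - 54) + 18682 = (-59 - 54)**(3/2)/6 + 18682 = (-113)**(3/2)/6 + 18682 = (-113*I*sqrt(113))/6 + 18682 = -113*I*sqrt(113)/6 + 18682 = 18682 - 113*I*sqrt(113)/6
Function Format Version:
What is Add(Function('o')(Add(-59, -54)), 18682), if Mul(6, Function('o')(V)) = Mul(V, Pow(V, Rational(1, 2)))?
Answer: Add(18682, Mul(Rational(-113, 6), I, Pow(113, Rational(1, 2)))) ≈ Add(18682., Mul(-200.20, I))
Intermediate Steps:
Function('o')(V) = Mul(Rational(1, 6), Pow(V, Rational(3, 2))) (Function('o')(V) = Mul(Rational(1, 6), Mul(V, Pow(V, Rational(1, 2)))) = Mul(Rational(1, 6), Pow(V, Rational(3, 2))))
Add(Function('o')(Add(-59, -54)), 18682) = Add(Mul(Rational(1, 6), Pow(Add(-59, -54), Rational(3, 2))), 18682) = Add(Mul(Rational(1, 6), Pow(-113, Rational(3, 2))), 18682) = Add(Mul(Rational(1, 6), Mul(-113, I, Pow(113, Rational(1, 2)))), 18682) = Add(Mul(Rational(-113, 6), I, Pow(113, Rational(1, 2))), 18682) = Add(18682, Mul(Rational(-113, 6), I, Pow(113, Rational(1, 2))))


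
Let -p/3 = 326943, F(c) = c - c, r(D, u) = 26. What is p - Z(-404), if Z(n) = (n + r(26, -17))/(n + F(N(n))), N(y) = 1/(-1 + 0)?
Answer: -198127647/202 ≈ -9.8083e+5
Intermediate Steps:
N(y) = -1 (N(y) = 1/(-1) = -1)
F(c) = 0
Z(n) = (26 + n)/n (Z(n) = (n + 26)/(n + 0) = (26 + n)/n)
p = -980829 (p = -3*326943 = -980829)
p - Z(-404) = -980829 - (26 - 404)/(-404) = -980829 - (-1)*(-378)/404 = -980829 - 1*189/202 = -980829 - 189/202 = -198127647/202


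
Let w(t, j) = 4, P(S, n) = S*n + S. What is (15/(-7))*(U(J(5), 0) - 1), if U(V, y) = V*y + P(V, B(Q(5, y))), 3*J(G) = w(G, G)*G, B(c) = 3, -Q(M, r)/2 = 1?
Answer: -55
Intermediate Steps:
Q(M, r) = -2 (Q(M, r) = -2*1 = -2)
P(S, n) = S + S*n
J(G) = 4*G/3 (J(G) = (4*G)/3 = 4*G/3)
U(V, y) = 4*V + V*y (U(V, y) = V*y + V*(1 + 3) = V*y + V*4 = V*y + 4*V = 4*V + V*y)
(15/(-7))*(U(J(5), 0) - 1) = (15/(-7))*(((4/3)*5)*(4 + 0) - 1) = (15*(-1/7))*((20/3)*4 - 1) = -15*(80/3 - 1)/7 = -15/7*77/3 = -55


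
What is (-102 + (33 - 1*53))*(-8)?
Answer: 976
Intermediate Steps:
(-102 + (33 - 1*53))*(-8) = (-102 + (33 - 53))*(-8) = (-102 - 20)*(-8) = -122*(-8) = 976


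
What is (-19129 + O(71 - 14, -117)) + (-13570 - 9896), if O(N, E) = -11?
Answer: -42606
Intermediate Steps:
(-19129 + O(71 - 14, -117)) + (-13570 - 9896) = (-19129 - 11) + (-13570 - 9896) = -19140 - 23466 = -42606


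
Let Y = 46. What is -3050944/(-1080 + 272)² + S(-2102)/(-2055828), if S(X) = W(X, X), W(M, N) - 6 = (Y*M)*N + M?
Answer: -542825099669/5242875357 ≈ -103.54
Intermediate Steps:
W(M, N) = 6 + M + 46*M*N (W(M, N) = 6 + ((46*M)*N + M) = 6 + (46*M*N + M) = 6 + (M + 46*M*N) = 6 + M + 46*M*N)
S(X) = 6 + X + 46*X² (S(X) = 6 + X + 46*X*X = 6 + X + 46*X²)
-3050944/(-1080 + 272)² + S(-2102)/(-2055828) = -3050944/(-1080 + 272)² + (6 - 2102 + 46*(-2102)²)/(-2055828) = -3050944/((-808)²) + (6 - 2102 + 46*4418404)*(-1/2055828) = -3050944/652864 + (6 - 2102 + 203246584)*(-1/2055828) = -3050944*1/652864 + 203244488*(-1/2055828) = -47671/10201 - 50811122/513957 = -542825099669/5242875357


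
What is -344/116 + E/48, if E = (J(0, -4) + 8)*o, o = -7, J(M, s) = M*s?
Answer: -719/174 ≈ -4.1322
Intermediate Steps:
E = -56 (E = (0*(-4) + 8)*(-7) = (0 + 8)*(-7) = 8*(-7) = -56)
-344/116 + E/48 = -344/116 - 56/48 = -344*1/116 - 56*1/48 = -86/29 - 7/6 = -719/174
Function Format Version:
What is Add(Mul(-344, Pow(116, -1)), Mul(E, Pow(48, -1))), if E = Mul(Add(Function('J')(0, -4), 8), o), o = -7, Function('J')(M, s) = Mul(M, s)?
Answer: Rational(-719, 174) ≈ -4.1322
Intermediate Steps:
E = -56 (E = Mul(Add(Mul(0, -4), 8), -7) = Mul(Add(0, 8), -7) = Mul(8, -7) = -56)
Add(Mul(-344, Pow(116, -1)), Mul(E, Pow(48, -1))) = Add(Mul(-344, Pow(116, -1)), Mul(-56, Pow(48, -1))) = Add(Mul(-344, Rational(1, 116)), Mul(-56, Rational(1, 48))) = Add(Rational(-86, 29), Rational(-7, 6)) = Rational(-719, 174)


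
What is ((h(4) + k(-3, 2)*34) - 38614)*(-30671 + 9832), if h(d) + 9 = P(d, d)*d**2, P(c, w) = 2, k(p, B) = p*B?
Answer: 808449005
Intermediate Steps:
k(p, B) = B*p
h(d) = -9 + 2*d**2
((h(4) + k(-3, 2)*34) - 38614)*(-30671 + 9832) = (((-9 + 2*4**2) + (2*(-3))*34) - 38614)*(-30671 + 9832) = (((-9 + 2*16) - 6*34) - 38614)*(-20839) = (((-9 + 32) - 204) - 38614)*(-20839) = ((23 - 204) - 38614)*(-20839) = (-181 - 38614)*(-20839) = -38795*(-20839) = 808449005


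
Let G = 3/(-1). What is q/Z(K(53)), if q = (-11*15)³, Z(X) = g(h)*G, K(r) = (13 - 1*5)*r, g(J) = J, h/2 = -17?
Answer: -1497375/34 ≈ -44040.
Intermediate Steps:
h = -34 (h = 2*(-17) = -34)
K(r) = 8*r (K(r) = (13 - 5)*r = 8*r)
G = -3 (G = 3*(-1) = -3)
Z(X) = 102 (Z(X) = -34*(-3) = 102)
q = -4492125 (q = (-165)³ = -4492125)
q/Z(K(53)) = -4492125/102 = -4492125*1/102 = -1497375/34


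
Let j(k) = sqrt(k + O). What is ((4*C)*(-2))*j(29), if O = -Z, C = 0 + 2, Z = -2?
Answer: -16*sqrt(31) ≈ -89.084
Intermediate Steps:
C = 2
O = 2 (O = -1*(-2) = 2)
j(k) = sqrt(2 + k) (j(k) = sqrt(k + 2) = sqrt(2 + k))
((4*C)*(-2))*j(29) = ((4*2)*(-2))*sqrt(2 + 29) = (8*(-2))*sqrt(31) = -16*sqrt(31)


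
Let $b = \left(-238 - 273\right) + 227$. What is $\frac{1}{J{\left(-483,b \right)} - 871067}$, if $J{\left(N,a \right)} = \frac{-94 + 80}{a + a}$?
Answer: $- \frac{284}{247383021} \approx -1.148 \cdot 10^{-6}$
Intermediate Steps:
$b = -284$ ($b = -511 + 227 = -284$)
$J{\left(N,a \right)} = - \frac{7}{a}$ ($J{\left(N,a \right)} = - \frac{14}{2 a} = - 14 \frac{1}{2 a} = - \frac{7}{a}$)
$\frac{1}{J{\left(-483,b \right)} - 871067} = \frac{1}{- \frac{7}{-284} - 871067} = \frac{1}{\left(-7\right) \left(- \frac{1}{284}\right) - 871067} = \frac{1}{\frac{7}{284} - 871067} = \frac{1}{- \frac{247383021}{284}} = - \frac{284}{247383021}$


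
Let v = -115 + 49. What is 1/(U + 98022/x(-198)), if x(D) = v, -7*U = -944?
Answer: -77/103975 ≈ -0.00074056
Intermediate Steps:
U = 944/7 (U = -⅐*(-944) = 944/7 ≈ 134.86)
v = -66
x(D) = -66
1/(U + 98022/x(-198)) = 1/(944/7 + 98022/(-66)) = 1/(944/7 + 98022*(-1/66)) = 1/(944/7 - 16337/11) = 1/(-103975/77) = -77/103975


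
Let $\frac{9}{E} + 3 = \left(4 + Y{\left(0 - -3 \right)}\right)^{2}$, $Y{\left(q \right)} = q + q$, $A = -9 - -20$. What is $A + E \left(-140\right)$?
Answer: $- \frac{193}{97} \approx -1.9897$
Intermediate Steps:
$A = 11$ ($A = -9 + 20 = 11$)
$Y{\left(q \right)} = 2 q$
$E = \frac{9}{97}$ ($E = \frac{9}{-3 + \left(4 + 2 \left(0 - -3\right)\right)^{2}} = \frac{9}{-3 + \left(4 + 2 \left(0 + 3\right)\right)^{2}} = \frac{9}{-3 + \left(4 + 2 \cdot 3\right)^{2}} = \frac{9}{-3 + \left(4 + 6\right)^{2}} = \frac{9}{-3 + 10^{2}} = \frac{9}{-3 + 100} = \frac{9}{97} \approx 0.092783$)
$A + E \left(-140\right) = 11 + \frac{9}{97} \left(-140\right) = 11 - \frac{1260}{97} = - \frac{193}{97}$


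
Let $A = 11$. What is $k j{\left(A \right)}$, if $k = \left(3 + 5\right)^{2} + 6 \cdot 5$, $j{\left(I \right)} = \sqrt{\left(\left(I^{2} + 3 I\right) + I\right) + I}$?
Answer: $376 \sqrt{11} \approx 1247.1$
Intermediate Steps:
$j{\left(I \right)} = \sqrt{I^{2} + 5 I}$ ($j{\left(I \right)} = \sqrt{\left(I^{2} + 4 I\right) + I} = \sqrt{I^{2} + 5 I}$)
$k = 94$ ($k = 8^{2} + 30 = 64 + 30 = 94$)
$k j{\left(A \right)} = 94 \sqrt{11 \left(5 + 11\right)} = 94 \sqrt{11 \cdot 16} = 94 \sqrt{176} = 94 \cdot 4 \sqrt{11} = 376 \sqrt{11}$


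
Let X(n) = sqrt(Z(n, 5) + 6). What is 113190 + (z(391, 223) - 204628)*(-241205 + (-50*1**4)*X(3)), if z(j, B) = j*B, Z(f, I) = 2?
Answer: 28326022365 + 11743500*sqrt(2) ≈ 2.8343e+10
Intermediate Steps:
z(j, B) = B*j
X(n) = 2*sqrt(2) (X(n) = sqrt(2 + 6) = sqrt(8) = 2*sqrt(2))
113190 + (z(391, 223) - 204628)*(-241205 + (-50*1**4)*X(3)) = 113190 + (223*391 - 204628)*(-241205 + (-50*1**4)*(2*sqrt(2))) = 113190 + (87193 - 204628)*(-241205 + (-50*1)*(2*sqrt(2))) = 113190 - 117435*(-241205 - 100*sqrt(2)) = 113190 + (28325909175 + 11743500*sqrt(2)) = 28326022365 + 11743500*sqrt(2)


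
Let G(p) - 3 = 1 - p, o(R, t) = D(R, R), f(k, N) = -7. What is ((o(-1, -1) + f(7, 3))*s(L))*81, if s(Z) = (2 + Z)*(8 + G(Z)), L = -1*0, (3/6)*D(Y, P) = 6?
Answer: 9720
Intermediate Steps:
D(Y, P) = 12 (D(Y, P) = 2*6 = 12)
o(R, t) = 12
G(p) = 4 - p (G(p) = 3 + (1 - p) = 4 - p)
L = 0
s(Z) = (2 + Z)*(12 - Z) (s(Z) = (2 + Z)*(8 + (4 - Z)) = (2 + Z)*(12 - Z))
((o(-1, -1) + f(7, 3))*s(L))*81 = ((12 - 7)*(24 - 1*0² + 10*0))*81 = (5*(24 - 1*0 + 0))*81 = (5*(24 + 0 + 0))*81 = (5*24)*81 = 120*81 = 9720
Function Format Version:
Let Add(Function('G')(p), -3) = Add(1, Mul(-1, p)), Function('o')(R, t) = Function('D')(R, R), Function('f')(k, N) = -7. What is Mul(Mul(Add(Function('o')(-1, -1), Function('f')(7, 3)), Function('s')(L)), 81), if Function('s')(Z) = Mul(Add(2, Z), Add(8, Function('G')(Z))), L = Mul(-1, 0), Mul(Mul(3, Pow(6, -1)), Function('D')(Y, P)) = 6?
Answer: 9720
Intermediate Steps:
Function('D')(Y, P) = 12 (Function('D')(Y, P) = Mul(2, 6) = 12)
Function('o')(R, t) = 12
Function('G')(p) = Add(4, Mul(-1, p)) (Function('G')(p) = Add(3, Add(1, Mul(-1, p))) = Add(4, Mul(-1, p)))
L = 0
Function('s')(Z) = Mul(Add(2, Z), Add(12, Mul(-1, Z))) (Function('s')(Z) = Mul(Add(2, Z), Add(8, Add(4, Mul(-1, Z)))) = Mul(Add(2, Z), Add(12, Mul(-1, Z))))
Mul(Mul(Add(Function('o')(-1, -1), Function('f')(7, 3)), Function('s')(L)), 81) = Mul(Mul(Add(12, -7), Add(24, Mul(-1, Pow(0, 2)), Mul(10, 0))), 81) = Mul(Mul(5, Add(24, Mul(-1, 0), 0)), 81) = Mul(Mul(5, Add(24, 0, 0)), 81) = Mul(Mul(5, 24), 81) = Mul(120, 81) = 9720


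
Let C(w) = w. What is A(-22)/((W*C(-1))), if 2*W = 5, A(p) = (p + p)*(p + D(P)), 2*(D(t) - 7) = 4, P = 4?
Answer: -1144/5 ≈ -228.80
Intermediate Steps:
D(t) = 9 (D(t) = 7 + (½)*4 = 7 + 2 = 9)
A(p) = 2*p*(9 + p) (A(p) = (p + p)*(p + 9) = (2*p)*(9 + p) = 2*p*(9 + p))
W = 5/2 (W = (½)*5 = 5/2 ≈ 2.5000)
A(-22)/((W*C(-1))) = (2*(-22)*(9 - 22))/(((5/2)*(-1))) = (2*(-22)*(-13))/(-5/2) = 572*(-⅖) = -1144/5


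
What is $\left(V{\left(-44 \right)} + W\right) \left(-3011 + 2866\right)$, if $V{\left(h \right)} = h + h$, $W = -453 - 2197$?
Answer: $397010$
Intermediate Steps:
$W = -2650$
$V{\left(h \right)} = 2 h$
$\left(V{\left(-44 \right)} + W\right) \left(-3011 + 2866\right) = \left(2 \left(-44\right) - 2650\right) \left(-3011 + 2866\right) = \left(-88 - 2650\right) \left(-145\right) = \left(-2738\right) \left(-145\right) = 397010$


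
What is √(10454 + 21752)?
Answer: √32206 ≈ 179.46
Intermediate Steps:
√(10454 + 21752) = √32206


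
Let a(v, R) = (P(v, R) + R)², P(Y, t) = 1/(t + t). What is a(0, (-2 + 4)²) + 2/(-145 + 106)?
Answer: 42343/2496 ≈ 16.964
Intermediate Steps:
P(Y, t) = 1/(2*t)
a(v, R) = (R + 1/(2*R))² (a(v, R) = (1/(2*R) + R)² = (R + 1/(2*R))²)
a(0, (-2 + 4)²) + 2/(-145 + 106) = ((-2 + 4)² + 1/(2*((-2 + 4)²)))² + 2/(-145 + 106) = (2² + 1/(2*(2²)))² + 2/(-39) = (4 + (½)/4)² - 1/39*2 = (4 + (½)*(¼))² - 2/39 = (4 + ⅛)² - 2/39 = (33/8)² - 2/39 = 1089/64 - 2/39 = 42343/2496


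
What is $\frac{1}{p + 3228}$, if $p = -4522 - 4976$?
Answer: $- \frac{1}{6270} \approx -0.00015949$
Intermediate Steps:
$p = -9498$ ($p = -4522 - 4976 = -9498$)
$\frac{1}{p + 3228} = \frac{1}{-9498 + 3228} = \frac{1}{-6270} = - \frac{1}{6270}$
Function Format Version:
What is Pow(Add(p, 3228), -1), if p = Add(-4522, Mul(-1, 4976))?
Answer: Rational(-1, 6270) ≈ -0.00015949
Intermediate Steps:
p = -9498 (p = Add(-4522, -4976) = -9498)
Pow(Add(p, 3228), -1) = Pow(Add(-9498, 3228), -1) = Pow(-6270, -1) = Rational(-1, 6270)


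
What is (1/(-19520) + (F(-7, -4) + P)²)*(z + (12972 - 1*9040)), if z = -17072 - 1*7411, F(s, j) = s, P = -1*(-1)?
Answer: -14441578169/19520 ≈ -7.3984e+5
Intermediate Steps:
P = 1
z = -24483 (z = -17072 - 7411 = -24483)
(1/(-19520) + (F(-7, -4) + P)²)*(z + (12972 - 1*9040)) = (1/(-19520) + (-7 + 1)²)*(-24483 + (12972 - 1*9040)) = (-1/19520 + (-6)²)*(-24483 + (12972 - 9040)) = (-1/19520 + 36)*(-24483 + 3932) = (702719/19520)*(-20551) = -14441578169/19520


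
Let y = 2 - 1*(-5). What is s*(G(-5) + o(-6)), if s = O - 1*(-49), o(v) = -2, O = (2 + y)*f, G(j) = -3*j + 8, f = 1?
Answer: 1218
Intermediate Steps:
y = 7 (y = 2 + 5 = 7)
G(j) = 8 - 3*j
O = 9 (O = (2 + 7)*1 = 9*1 = 9)
s = 58 (s = 9 - 1*(-49) = 9 + 49 = 58)
s*(G(-5) + o(-6)) = 58*((8 - 3*(-5)) - 2) = 58*((8 + 15) - 2) = 58*(23 - 2) = 58*21 = 1218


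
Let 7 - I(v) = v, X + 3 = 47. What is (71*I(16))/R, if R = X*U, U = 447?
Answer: -213/6556 ≈ -0.032489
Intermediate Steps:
X = 44 (X = -3 + 47 = 44)
I(v) = 7 - v
R = 19668 (R = 44*447 = 19668)
(71*I(16))/R = (71*(7 - 1*16))/19668 = (71*(7 - 16))*(1/19668) = (71*(-9))*(1/19668) = -639*1/19668 = -213/6556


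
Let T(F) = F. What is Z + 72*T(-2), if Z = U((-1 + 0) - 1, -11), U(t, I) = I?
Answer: -155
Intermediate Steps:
Z = -11
Z + 72*T(-2) = -11 + 72*(-2) = -11 - 144 = -155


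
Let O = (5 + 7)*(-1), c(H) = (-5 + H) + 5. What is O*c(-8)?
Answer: 96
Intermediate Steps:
c(H) = H
O = -12 (O = 12*(-1) = -12)
O*c(-8) = -12*(-8) = 96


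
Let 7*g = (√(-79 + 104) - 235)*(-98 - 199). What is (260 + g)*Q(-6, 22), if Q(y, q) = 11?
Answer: 771430/7 ≈ 1.1020e+5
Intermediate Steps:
g = 68310/7 (g = ((√(-79 + 104) - 235)*(-98 - 199))/7 = ((√25 - 235)*(-297))/7 = ((5 - 235)*(-297))/7 = (-230*(-297))/7 = (⅐)*68310 = 68310/7 ≈ 9758.6)
(260 + g)*Q(-6, 22) = (260 + 68310/7)*11 = (70130/7)*11 = 771430/7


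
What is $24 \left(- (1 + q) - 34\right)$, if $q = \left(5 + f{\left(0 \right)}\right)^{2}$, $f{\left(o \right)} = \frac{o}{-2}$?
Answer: $-1440$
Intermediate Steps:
$f{\left(o \right)} = - \frac{o}{2}$ ($f{\left(o \right)} = o \left(- \frac{1}{2}\right) = - \frac{o}{2}$)
$q = 25$ ($q = \left(5 - 0\right)^{2} = \left(5 + 0\right)^{2} = 5^{2} = 25$)
$24 \left(- (1 + q) - 34\right) = 24 \left(- (1 + 25) - 34\right) = 24 \left(\left(-1\right) 26 - 34\right) = 24 \left(-26 - 34\right) = 24 \left(-60\right) = -1440$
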